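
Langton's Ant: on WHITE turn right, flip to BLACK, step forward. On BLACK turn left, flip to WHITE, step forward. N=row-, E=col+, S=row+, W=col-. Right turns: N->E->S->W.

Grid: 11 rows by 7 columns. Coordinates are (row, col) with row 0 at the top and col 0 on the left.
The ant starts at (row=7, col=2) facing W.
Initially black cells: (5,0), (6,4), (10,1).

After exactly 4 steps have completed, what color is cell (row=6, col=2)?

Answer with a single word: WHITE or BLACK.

Step 1: on WHITE (7,2): turn R to N, flip to black, move to (6,2). |black|=4
Step 2: on WHITE (6,2): turn R to E, flip to black, move to (6,3). |black|=5
Step 3: on WHITE (6,3): turn R to S, flip to black, move to (7,3). |black|=6
Step 4: on WHITE (7,3): turn R to W, flip to black, move to (7,2). |black|=7

Answer: BLACK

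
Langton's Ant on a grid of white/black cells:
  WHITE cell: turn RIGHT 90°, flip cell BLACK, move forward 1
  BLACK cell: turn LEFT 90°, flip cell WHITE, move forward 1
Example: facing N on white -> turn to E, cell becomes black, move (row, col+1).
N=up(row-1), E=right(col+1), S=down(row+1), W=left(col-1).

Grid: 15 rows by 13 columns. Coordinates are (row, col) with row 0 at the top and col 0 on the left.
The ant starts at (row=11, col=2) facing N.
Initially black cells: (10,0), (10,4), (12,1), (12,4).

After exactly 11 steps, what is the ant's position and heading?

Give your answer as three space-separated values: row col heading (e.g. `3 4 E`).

Answer: 12 2 E

Derivation:
Step 1: on WHITE (11,2): turn R to E, flip to black, move to (11,3). |black|=5
Step 2: on WHITE (11,3): turn R to S, flip to black, move to (12,3). |black|=6
Step 3: on WHITE (12,3): turn R to W, flip to black, move to (12,2). |black|=7
Step 4: on WHITE (12,2): turn R to N, flip to black, move to (11,2). |black|=8
Step 5: on BLACK (11,2): turn L to W, flip to white, move to (11,1). |black|=7
Step 6: on WHITE (11,1): turn R to N, flip to black, move to (10,1). |black|=8
Step 7: on WHITE (10,1): turn R to E, flip to black, move to (10,2). |black|=9
Step 8: on WHITE (10,2): turn R to S, flip to black, move to (11,2). |black|=10
Step 9: on WHITE (11,2): turn R to W, flip to black, move to (11,1). |black|=11
Step 10: on BLACK (11,1): turn L to S, flip to white, move to (12,1). |black|=10
Step 11: on BLACK (12,1): turn L to E, flip to white, move to (12,2). |black|=9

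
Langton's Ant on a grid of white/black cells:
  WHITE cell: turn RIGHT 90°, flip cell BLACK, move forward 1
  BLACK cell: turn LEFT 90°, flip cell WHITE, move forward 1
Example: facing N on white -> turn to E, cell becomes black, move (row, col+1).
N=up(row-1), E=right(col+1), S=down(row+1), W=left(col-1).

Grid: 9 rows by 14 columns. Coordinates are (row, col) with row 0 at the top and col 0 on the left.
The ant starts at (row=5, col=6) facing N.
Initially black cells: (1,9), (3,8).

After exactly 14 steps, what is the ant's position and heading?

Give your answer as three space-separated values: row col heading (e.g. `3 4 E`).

Answer: 6 5 S

Derivation:
Step 1: on WHITE (5,6): turn R to E, flip to black, move to (5,7). |black|=3
Step 2: on WHITE (5,7): turn R to S, flip to black, move to (6,7). |black|=4
Step 3: on WHITE (6,7): turn R to W, flip to black, move to (6,6). |black|=5
Step 4: on WHITE (6,6): turn R to N, flip to black, move to (5,6). |black|=6
Step 5: on BLACK (5,6): turn L to W, flip to white, move to (5,5). |black|=5
Step 6: on WHITE (5,5): turn R to N, flip to black, move to (4,5). |black|=6
Step 7: on WHITE (4,5): turn R to E, flip to black, move to (4,6). |black|=7
Step 8: on WHITE (4,6): turn R to S, flip to black, move to (5,6). |black|=8
Step 9: on WHITE (5,6): turn R to W, flip to black, move to (5,5). |black|=9
Step 10: on BLACK (5,5): turn L to S, flip to white, move to (6,5). |black|=8
Step 11: on WHITE (6,5): turn R to W, flip to black, move to (6,4). |black|=9
Step 12: on WHITE (6,4): turn R to N, flip to black, move to (5,4). |black|=10
Step 13: on WHITE (5,4): turn R to E, flip to black, move to (5,5). |black|=11
Step 14: on WHITE (5,5): turn R to S, flip to black, move to (6,5). |black|=12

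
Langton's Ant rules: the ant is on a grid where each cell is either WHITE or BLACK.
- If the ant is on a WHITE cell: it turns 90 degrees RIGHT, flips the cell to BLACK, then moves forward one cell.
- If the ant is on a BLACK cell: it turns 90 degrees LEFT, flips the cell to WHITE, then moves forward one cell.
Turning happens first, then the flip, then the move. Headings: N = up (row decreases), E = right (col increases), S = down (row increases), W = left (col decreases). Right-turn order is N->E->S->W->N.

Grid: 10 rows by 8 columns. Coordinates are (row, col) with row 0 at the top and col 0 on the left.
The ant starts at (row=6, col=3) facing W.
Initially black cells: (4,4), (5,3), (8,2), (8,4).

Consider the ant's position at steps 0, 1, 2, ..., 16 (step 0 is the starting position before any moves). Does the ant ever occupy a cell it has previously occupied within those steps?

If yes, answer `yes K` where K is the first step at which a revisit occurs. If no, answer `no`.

Answer: yes 5

Derivation:
Step 1: on WHITE (6,3): turn R to N, flip to black, move to (5,3). |black|=5 — new cell
Step 2: on BLACK (5,3): turn L to W, flip to white, move to (5,2). |black|=4 — new cell
Step 3: on WHITE (5,2): turn R to N, flip to black, move to (4,2). |black|=5 — new cell
Step 4: on WHITE (4,2): turn R to E, flip to black, move to (4,3). |black|=6 — new cell
Step 5: on WHITE (4,3): turn R to S, flip to black, move to (5,3). |black|=7 — REVISIT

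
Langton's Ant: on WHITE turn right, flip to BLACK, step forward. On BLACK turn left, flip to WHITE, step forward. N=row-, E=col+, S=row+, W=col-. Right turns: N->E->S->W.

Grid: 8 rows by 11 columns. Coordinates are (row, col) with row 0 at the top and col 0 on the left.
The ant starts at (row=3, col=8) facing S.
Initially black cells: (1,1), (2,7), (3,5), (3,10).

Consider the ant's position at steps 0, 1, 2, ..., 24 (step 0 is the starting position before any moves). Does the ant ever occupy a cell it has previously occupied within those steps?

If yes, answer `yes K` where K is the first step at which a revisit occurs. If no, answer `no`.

Step 1: on WHITE (3,8): turn R to W, flip to black, move to (3,7). |black|=5 — new cell
Step 2: on WHITE (3,7): turn R to N, flip to black, move to (2,7). |black|=6 — new cell
Step 3: on BLACK (2,7): turn L to W, flip to white, move to (2,6). |black|=5 — new cell
Step 4: on WHITE (2,6): turn R to N, flip to black, move to (1,6). |black|=6 — new cell
Step 5: on WHITE (1,6): turn R to E, flip to black, move to (1,7). |black|=7 — new cell
Step 6: on WHITE (1,7): turn R to S, flip to black, move to (2,7). |black|=8 — REVISIT

Answer: yes 6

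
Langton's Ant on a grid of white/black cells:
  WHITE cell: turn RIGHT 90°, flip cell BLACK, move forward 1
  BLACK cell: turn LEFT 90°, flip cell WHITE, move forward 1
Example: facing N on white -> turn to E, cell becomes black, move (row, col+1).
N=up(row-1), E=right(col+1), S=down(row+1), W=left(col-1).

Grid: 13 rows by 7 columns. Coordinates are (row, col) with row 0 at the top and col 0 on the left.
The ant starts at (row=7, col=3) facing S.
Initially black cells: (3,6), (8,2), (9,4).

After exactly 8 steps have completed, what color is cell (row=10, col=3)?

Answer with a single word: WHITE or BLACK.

Answer: WHITE

Derivation:
Step 1: on WHITE (7,3): turn R to W, flip to black, move to (7,2). |black|=4
Step 2: on WHITE (7,2): turn R to N, flip to black, move to (6,2). |black|=5
Step 3: on WHITE (6,2): turn R to E, flip to black, move to (6,3). |black|=6
Step 4: on WHITE (6,3): turn R to S, flip to black, move to (7,3). |black|=7
Step 5: on BLACK (7,3): turn L to E, flip to white, move to (7,4). |black|=6
Step 6: on WHITE (7,4): turn R to S, flip to black, move to (8,4). |black|=7
Step 7: on WHITE (8,4): turn R to W, flip to black, move to (8,3). |black|=8
Step 8: on WHITE (8,3): turn R to N, flip to black, move to (7,3). |black|=9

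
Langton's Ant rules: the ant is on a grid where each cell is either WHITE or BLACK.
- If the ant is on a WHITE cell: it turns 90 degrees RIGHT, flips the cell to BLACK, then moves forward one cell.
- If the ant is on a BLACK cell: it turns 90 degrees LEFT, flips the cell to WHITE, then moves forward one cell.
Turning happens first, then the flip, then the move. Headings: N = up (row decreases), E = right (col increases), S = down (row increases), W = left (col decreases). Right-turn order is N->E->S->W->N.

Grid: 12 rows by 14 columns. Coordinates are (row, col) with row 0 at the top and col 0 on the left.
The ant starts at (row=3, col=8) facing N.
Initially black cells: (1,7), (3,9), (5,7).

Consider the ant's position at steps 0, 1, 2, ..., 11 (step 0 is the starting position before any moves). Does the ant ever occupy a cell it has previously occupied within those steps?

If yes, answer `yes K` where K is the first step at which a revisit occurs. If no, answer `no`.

Answer: yes 5

Derivation:
Step 1: on WHITE (3,8): turn R to E, flip to black, move to (3,9). |black|=4 — new cell
Step 2: on BLACK (3,9): turn L to N, flip to white, move to (2,9). |black|=3 — new cell
Step 3: on WHITE (2,9): turn R to E, flip to black, move to (2,10). |black|=4 — new cell
Step 4: on WHITE (2,10): turn R to S, flip to black, move to (3,10). |black|=5 — new cell
Step 5: on WHITE (3,10): turn R to W, flip to black, move to (3,9). |black|=6 — REVISIT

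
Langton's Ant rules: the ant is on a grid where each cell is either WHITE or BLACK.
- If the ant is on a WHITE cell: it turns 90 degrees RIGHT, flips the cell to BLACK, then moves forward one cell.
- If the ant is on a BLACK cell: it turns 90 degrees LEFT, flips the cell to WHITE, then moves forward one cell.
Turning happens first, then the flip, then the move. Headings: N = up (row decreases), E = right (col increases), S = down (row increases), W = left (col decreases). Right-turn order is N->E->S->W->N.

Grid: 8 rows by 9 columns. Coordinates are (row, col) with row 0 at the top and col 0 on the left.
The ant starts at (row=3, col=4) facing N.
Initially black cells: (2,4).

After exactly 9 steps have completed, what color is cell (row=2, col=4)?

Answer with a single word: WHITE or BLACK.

Answer: WHITE

Derivation:
Step 1: on WHITE (3,4): turn R to E, flip to black, move to (3,5). |black|=2
Step 2: on WHITE (3,5): turn R to S, flip to black, move to (4,5). |black|=3
Step 3: on WHITE (4,5): turn R to W, flip to black, move to (4,4). |black|=4
Step 4: on WHITE (4,4): turn R to N, flip to black, move to (3,4). |black|=5
Step 5: on BLACK (3,4): turn L to W, flip to white, move to (3,3). |black|=4
Step 6: on WHITE (3,3): turn R to N, flip to black, move to (2,3). |black|=5
Step 7: on WHITE (2,3): turn R to E, flip to black, move to (2,4). |black|=6
Step 8: on BLACK (2,4): turn L to N, flip to white, move to (1,4). |black|=5
Step 9: on WHITE (1,4): turn R to E, flip to black, move to (1,5). |black|=6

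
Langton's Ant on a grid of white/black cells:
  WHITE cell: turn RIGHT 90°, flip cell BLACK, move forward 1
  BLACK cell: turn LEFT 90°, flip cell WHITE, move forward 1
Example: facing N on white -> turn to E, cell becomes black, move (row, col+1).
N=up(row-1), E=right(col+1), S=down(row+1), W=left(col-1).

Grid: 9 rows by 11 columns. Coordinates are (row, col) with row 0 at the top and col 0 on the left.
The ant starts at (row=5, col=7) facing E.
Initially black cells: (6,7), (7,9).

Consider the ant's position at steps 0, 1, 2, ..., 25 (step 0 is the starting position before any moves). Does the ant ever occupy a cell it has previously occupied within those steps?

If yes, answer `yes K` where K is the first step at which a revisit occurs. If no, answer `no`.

Step 1: on WHITE (5,7): turn R to S, flip to black, move to (6,7). |black|=3 — new cell
Step 2: on BLACK (6,7): turn L to E, flip to white, move to (6,8). |black|=2 — new cell
Step 3: on WHITE (6,8): turn R to S, flip to black, move to (7,8). |black|=3 — new cell
Step 4: on WHITE (7,8): turn R to W, flip to black, move to (7,7). |black|=4 — new cell
Step 5: on WHITE (7,7): turn R to N, flip to black, move to (6,7). |black|=5 — REVISIT

Answer: yes 5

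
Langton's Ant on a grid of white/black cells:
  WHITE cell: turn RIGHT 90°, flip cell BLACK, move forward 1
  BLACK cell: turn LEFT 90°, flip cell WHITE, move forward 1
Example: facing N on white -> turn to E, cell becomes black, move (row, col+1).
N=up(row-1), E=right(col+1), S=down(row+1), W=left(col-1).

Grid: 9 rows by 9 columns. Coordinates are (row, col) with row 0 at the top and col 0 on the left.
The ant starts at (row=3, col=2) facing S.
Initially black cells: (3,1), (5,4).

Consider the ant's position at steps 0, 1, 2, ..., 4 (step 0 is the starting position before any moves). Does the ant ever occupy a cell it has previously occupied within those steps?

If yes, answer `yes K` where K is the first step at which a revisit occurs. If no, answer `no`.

Step 1: on WHITE (3,2): turn R to W, flip to black, move to (3,1). |black|=3 — new cell
Step 2: on BLACK (3,1): turn L to S, flip to white, move to (4,1). |black|=2 — new cell
Step 3: on WHITE (4,1): turn R to W, flip to black, move to (4,0). |black|=3 — new cell
Step 4: on WHITE (4,0): turn R to N, flip to black, move to (3,0). |black|=4 — new cell
No revisit within 4 steps.

Answer: no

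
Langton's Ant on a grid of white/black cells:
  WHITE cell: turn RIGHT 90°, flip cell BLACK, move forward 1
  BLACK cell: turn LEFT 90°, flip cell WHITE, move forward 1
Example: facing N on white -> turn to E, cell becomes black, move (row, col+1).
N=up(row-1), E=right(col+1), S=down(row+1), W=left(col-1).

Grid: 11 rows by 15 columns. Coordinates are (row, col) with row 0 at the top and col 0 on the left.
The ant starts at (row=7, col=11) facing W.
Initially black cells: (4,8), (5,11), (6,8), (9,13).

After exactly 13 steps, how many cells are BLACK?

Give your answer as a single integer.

Answer: 13

Derivation:
Step 1: on WHITE (7,11): turn R to N, flip to black, move to (6,11). |black|=5
Step 2: on WHITE (6,11): turn R to E, flip to black, move to (6,12). |black|=6
Step 3: on WHITE (6,12): turn R to S, flip to black, move to (7,12). |black|=7
Step 4: on WHITE (7,12): turn R to W, flip to black, move to (7,11). |black|=8
Step 5: on BLACK (7,11): turn L to S, flip to white, move to (8,11). |black|=7
Step 6: on WHITE (8,11): turn R to W, flip to black, move to (8,10). |black|=8
Step 7: on WHITE (8,10): turn R to N, flip to black, move to (7,10). |black|=9
Step 8: on WHITE (7,10): turn R to E, flip to black, move to (7,11). |black|=10
Step 9: on WHITE (7,11): turn R to S, flip to black, move to (8,11). |black|=11
Step 10: on BLACK (8,11): turn L to E, flip to white, move to (8,12). |black|=10
Step 11: on WHITE (8,12): turn R to S, flip to black, move to (9,12). |black|=11
Step 12: on WHITE (9,12): turn R to W, flip to black, move to (9,11). |black|=12
Step 13: on WHITE (9,11): turn R to N, flip to black, move to (8,11). |black|=13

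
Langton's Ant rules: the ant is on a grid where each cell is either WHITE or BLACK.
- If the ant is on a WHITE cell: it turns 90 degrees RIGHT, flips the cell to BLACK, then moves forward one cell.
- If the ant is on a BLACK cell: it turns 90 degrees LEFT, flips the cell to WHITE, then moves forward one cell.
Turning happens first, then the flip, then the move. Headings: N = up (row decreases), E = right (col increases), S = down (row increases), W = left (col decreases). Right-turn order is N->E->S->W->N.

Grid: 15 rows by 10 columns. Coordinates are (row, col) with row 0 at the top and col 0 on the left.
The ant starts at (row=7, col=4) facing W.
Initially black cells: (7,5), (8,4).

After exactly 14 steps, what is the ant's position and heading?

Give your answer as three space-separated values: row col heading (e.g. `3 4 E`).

Answer: 6 5 W

Derivation:
Step 1: on WHITE (7,4): turn R to N, flip to black, move to (6,4). |black|=3
Step 2: on WHITE (6,4): turn R to E, flip to black, move to (6,5). |black|=4
Step 3: on WHITE (6,5): turn R to S, flip to black, move to (7,5). |black|=5
Step 4: on BLACK (7,5): turn L to E, flip to white, move to (7,6). |black|=4
Step 5: on WHITE (7,6): turn R to S, flip to black, move to (8,6). |black|=5
Step 6: on WHITE (8,6): turn R to W, flip to black, move to (8,5). |black|=6
Step 7: on WHITE (8,5): turn R to N, flip to black, move to (7,5). |black|=7
Step 8: on WHITE (7,5): turn R to E, flip to black, move to (7,6). |black|=8
Step 9: on BLACK (7,6): turn L to N, flip to white, move to (6,6). |black|=7
Step 10: on WHITE (6,6): turn R to E, flip to black, move to (6,7). |black|=8
Step 11: on WHITE (6,7): turn R to S, flip to black, move to (7,7). |black|=9
Step 12: on WHITE (7,7): turn R to W, flip to black, move to (7,6). |black|=10
Step 13: on WHITE (7,6): turn R to N, flip to black, move to (6,6). |black|=11
Step 14: on BLACK (6,6): turn L to W, flip to white, move to (6,5). |black|=10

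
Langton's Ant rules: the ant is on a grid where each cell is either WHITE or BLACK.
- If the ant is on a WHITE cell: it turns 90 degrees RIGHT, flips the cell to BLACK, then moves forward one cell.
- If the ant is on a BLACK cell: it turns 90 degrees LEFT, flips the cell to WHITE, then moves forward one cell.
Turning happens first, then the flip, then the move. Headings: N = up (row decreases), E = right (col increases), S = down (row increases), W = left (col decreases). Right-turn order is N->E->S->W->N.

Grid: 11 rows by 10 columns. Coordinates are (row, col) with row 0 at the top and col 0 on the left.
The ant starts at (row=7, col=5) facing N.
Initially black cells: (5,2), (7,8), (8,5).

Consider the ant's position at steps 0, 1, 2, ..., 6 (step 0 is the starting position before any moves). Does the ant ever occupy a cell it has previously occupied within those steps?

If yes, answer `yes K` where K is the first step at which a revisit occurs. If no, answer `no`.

Answer: no

Derivation:
Step 1: on WHITE (7,5): turn R to E, flip to black, move to (7,6). |black|=4 — new cell
Step 2: on WHITE (7,6): turn R to S, flip to black, move to (8,6). |black|=5 — new cell
Step 3: on WHITE (8,6): turn R to W, flip to black, move to (8,5). |black|=6 — new cell
Step 4: on BLACK (8,5): turn L to S, flip to white, move to (9,5). |black|=5 — new cell
Step 5: on WHITE (9,5): turn R to W, flip to black, move to (9,4). |black|=6 — new cell
Step 6: on WHITE (9,4): turn R to N, flip to black, move to (8,4). |black|=7 — new cell
No revisit within 6 steps.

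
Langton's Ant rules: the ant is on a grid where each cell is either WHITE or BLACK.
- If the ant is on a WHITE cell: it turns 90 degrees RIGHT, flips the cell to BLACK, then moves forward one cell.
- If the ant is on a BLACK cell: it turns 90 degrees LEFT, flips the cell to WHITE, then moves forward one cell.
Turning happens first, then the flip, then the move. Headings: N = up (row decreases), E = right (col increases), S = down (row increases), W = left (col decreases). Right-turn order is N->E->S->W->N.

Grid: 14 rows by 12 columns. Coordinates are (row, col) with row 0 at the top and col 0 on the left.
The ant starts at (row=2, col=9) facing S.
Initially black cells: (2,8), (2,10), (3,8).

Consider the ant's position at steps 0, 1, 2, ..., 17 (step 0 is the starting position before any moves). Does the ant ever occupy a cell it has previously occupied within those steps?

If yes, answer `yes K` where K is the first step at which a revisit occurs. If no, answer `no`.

Answer: yes 6

Derivation:
Step 1: on WHITE (2,9): turn R to W, flip to black, move to (2,8). |black|=4 — new cell
Step 2: on BLACK (2,8): turn L to S, flip to white, move to (3,8). |black|=3 — new cell
Step 3: on BLACK (3,8): turn L to E, flip to white, move to (3,9). |black|=2 — new cell
Step 4: on WHITE (3,9): turn R to S, flip to black, move to (4,9). |black|=3 — new cell
Step 5: on WHITE (4,9): turn R to W, flip to black, move to (4,8). |black|=4 — new cell
Step 6: on WHITE (4,8): turn R to N, flip to black, move to (3,8). |black|=5 — REVISIT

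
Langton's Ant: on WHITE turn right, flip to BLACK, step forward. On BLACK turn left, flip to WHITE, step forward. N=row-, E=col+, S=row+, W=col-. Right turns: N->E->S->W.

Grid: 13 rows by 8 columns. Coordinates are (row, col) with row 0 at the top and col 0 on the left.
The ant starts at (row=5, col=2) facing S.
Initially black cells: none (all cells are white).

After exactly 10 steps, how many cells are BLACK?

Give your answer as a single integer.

Answer: 6

Derivation:
Step 1: on WHITE (5,2): turn R to W, flip to black, move to (5,1). |black|=1
Step 2: on WHITE (5,1): turn R to N, flip to black, move to (4,1). |black|=2
Step 3: on WHITE (4,1): turn R to E, flip to black, move to (4,2). |black|=3
Step 4: on WHITE (4,2): turn R to S, flip to black, move to (5,2). |black|=4
Step 5: on BLACK (5,2): turn L to E, flip to white, move to (5,3). |black|=3
Step 6: on WHITE (5,3): turn R to S, flip to black, move to (6,3). |black|=4
Step 7: on WHITE (6,3): turn R to W, flip to black, move to (6,2). |black|=5
Step 8: on WHITE (6,2): turn R to N, flip to black, move to (5,2). |black|=6
Step 9: on WHITE (5,2): turn R to E, flip to black, move to (5,3). |black|=7
Step 10: on BLACK (5,3): turn L to N, flip to white, move to (4,3). |black|=6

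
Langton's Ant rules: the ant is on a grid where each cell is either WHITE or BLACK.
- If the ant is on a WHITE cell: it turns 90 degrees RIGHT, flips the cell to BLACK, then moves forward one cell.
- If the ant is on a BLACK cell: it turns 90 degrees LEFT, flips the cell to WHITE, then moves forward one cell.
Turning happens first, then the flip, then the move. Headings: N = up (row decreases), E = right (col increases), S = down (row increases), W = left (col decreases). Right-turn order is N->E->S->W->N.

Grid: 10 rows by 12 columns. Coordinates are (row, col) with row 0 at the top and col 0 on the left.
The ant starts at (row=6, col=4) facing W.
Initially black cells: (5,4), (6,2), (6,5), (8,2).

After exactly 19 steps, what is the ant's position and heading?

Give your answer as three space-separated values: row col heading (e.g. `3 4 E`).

Step 1: on WHITE (6,4): turn R to N, flip to black, move to (5,4). |black|=5
Step 2: on BLACK (5,4): turn L to W, flip to white, move to (5,3). |black|=4
Step 3: on WHITE (5,3): turn R to N, flip to black, move to (4,3). |black|=5
Step 4: on WHITE (4,3): turn R to E, flip to black, move to (4,4). |black|=6
Step 5: on WHITE (4,4): turn R to S, flip to black, move to (5,4). |black|=7
Step 6: on WHITE (5,4): turn R to W, flip to black, move to (5,3). |black|=8
Step 7: on BLACK (5,3): turn L to S, flip to white, move to (6,3). |black|=7
Step 8: on WHITE (6,3): turn R to W, flip to black, move to (6,2). |black|=8
Step 9: on BLACK (6,2): turn L to S, flip to white, move to (7,2). |black|=7
Step 10: on WHITE (7,2): turn R to W, flip to black, move to (7,1). |black|=8
Step 11: on WHITE (7,1): turn R to N, flip to black, move to (6,1). |black|=9
Step 12: on WHITE (6,1): turn R to E, flip to black, move to (6,2). |black|=10
Step 13: on WHITE (6,2): turn R to S, flip to black, move to (7,2). |black|=11
Step 14: on BLACK (7,2): turn L to E, flip to white, move to (7,3). |black|=10
Step 15: on WHITE (7,3): turn R to S, flip to black, move to (8,3). |black|=11
Step 16: on WHITE (8,3): turn R to W, flip to black, move to (8,2). |black|=12
Step 17: on BLACK (8,2): turn L to S, flip to white, move to (9,2). |black|=11
Step 18: on WHITE (9,2): turn R to W, flip to black, move to (9,1). |black|=12
Step 19: on WHITE (9,1): turn R to N, flip to black, move to (8,1). |black|=13

Answer: 8 1 N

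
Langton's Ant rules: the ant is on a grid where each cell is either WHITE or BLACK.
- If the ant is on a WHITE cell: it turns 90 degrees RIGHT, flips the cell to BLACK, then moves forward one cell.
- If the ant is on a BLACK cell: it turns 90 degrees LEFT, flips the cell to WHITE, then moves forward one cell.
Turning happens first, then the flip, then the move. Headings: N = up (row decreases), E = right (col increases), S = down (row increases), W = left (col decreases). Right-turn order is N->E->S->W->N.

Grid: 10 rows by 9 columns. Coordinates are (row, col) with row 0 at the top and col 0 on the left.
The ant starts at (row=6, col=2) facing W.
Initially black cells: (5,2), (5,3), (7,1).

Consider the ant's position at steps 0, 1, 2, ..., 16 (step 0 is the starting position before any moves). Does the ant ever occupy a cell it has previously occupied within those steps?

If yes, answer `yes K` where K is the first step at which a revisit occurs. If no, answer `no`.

Answer: yes 5

Derivation:
Step 1: on WHITE (6,2): turn R to N, flip to black, move to (5,2). |black|=4 — new cell
Step 2: on BLACK (5,2): turn L to W, flip to white, move to (5,1). |black|=3 — new cell
Step 3: on WHITE (5,1): turn R to N, flip to black, move to (4,1). |black|=4 — new cell
Step 4: on WHITE (4,1): turn R to E, flip to black, move to (4,2). |black|=5 — new cell
Step 5: on WHITE (4,2): turn R to S, flip to black, move to (5,2). |black|=6 — REVISIT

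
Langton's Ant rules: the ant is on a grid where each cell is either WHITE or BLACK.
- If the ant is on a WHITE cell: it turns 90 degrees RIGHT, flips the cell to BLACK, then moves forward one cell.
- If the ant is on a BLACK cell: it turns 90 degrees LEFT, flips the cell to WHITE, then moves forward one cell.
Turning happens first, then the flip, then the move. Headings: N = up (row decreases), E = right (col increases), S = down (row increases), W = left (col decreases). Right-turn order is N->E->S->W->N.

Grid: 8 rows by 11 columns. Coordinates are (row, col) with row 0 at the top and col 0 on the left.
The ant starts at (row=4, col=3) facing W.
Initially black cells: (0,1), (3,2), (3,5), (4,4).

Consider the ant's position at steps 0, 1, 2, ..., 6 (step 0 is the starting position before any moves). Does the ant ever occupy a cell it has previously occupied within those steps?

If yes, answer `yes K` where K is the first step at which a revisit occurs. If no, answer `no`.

Step 1: on WHITE (4,3): turn R to N, flip to black, move to (3,3). |black|=5 — new cell
Step 2: on WHITE (3,3): turn R to E, flip to black, move to (3,4). |black|=6 — new cell
Step 3: on WHITE (3,4): turn R to S, flip to black, move to (4,4). |black|=7 — new cell
Step 4: on BLACK (4,4): turn L to E, flip to white, move to (4,5). |black|=6 — new cell
Step 5: on WHITE (4,5): turn R to S, flip to black, move to (5,5). |black|=7 — new cell
Step 6: on WHITE (5,5): turn R to W, flip to black, move to (5,4). |black|=8 — new cell
No revisit within 6 steps.

Answer: no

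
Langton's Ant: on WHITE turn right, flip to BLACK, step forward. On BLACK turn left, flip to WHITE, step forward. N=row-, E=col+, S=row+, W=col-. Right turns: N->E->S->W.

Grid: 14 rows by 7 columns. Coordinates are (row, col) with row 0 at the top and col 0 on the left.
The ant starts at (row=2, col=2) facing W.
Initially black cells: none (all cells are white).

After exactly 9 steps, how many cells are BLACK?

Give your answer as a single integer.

Answer: 7

Derivation:
Step 1: on WHITE (2,2): turn R to N, flip to black, move to (1,2). |black|=1
Step 2: on WHITE (1,2): turn R to E, flip to black, move to (1,3). |black|=2
Step 3: on WHITE (1,3): turn R to S, flip to black, move to (2,3). |black|=3
Step 4: on WHITE (2,3): turn R to W, flip to black, move to (2,2). |black|=4
Step 5: on BLACK (2,2): turn L to S, flip to white, move to (3,2). |black|=3
Step 6: on WHITE (3,2): turn R to W, flip to black, move to (3,1). |black|=4
Step 7: on WHITE (3,1): turn R to N, flip to black, move to (2,1). |black|=5
Step 8: on WHITE (2,1): turn R to E, flip to black, move to (2,2). |black|=6
Step 9: on WHITE (2,2): turn R to S, flip to black, move to (3,2). |black|=7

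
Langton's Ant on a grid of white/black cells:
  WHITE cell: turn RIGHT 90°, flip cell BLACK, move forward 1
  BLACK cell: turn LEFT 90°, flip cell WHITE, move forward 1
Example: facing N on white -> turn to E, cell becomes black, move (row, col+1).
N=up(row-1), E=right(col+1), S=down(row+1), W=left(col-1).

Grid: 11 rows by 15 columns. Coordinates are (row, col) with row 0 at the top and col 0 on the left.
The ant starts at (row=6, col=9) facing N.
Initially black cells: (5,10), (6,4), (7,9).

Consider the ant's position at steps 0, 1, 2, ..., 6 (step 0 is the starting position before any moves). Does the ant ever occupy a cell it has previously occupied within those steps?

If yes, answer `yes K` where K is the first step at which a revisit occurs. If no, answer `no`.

Answer: no

Derivation:
Step 1: on WHITE (6,9): turn R to E, flip to black, move to (6,10). |black|=4 — new cell
Step 2: on WHITE (6,10): turn R to S, flip to black, move to (7,10). |black|=5 — new cell
Step 3: on WHITE (7,10): turn R to W, flip to black, move to (7,9). |black|=6 — new cell
Step 4: on BLACK (7,9): turn L to S, flip to white, move to (8,9). |black|=5 — new cell
Step 5: on WHITE (8,9): turn R to W, flip to black, move to (8,8). |black|=6 — new cell
Step 6: on WHITE (8,8): turn R to N, flip to black, move to (7,8). |black|=7 — new cell
No revisit within 6 steps.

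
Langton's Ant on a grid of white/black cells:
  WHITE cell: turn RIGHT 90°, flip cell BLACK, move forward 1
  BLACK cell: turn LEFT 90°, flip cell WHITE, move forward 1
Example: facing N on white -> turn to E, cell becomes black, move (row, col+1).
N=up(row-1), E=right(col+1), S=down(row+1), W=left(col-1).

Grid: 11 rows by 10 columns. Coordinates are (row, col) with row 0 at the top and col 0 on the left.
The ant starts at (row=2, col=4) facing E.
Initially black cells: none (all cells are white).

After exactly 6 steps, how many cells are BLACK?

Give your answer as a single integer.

Answer: 4

Derivation:
Step 1: on WHITE (2,4): turn R to S, flip to black, move to (3,4). |black|=1
Step 2: on WHITE (3,4): turn R to W, flip to black, move to (3,3). |black|=2
Step 3: on WHITE (3,3): turn R to N, flip to black, move to (2,3). |black|=3
Step 4: on WHITE (2,3): turn R to E, flip to black, move to (2,4). |black|=4
Step 5: on BLACK (2,4): turn L to N, flip to white, move to (1,4). |black|=3
Step 6: on WHITE (1,4): turn R to E, flip to black, move to (1,5). |black|=4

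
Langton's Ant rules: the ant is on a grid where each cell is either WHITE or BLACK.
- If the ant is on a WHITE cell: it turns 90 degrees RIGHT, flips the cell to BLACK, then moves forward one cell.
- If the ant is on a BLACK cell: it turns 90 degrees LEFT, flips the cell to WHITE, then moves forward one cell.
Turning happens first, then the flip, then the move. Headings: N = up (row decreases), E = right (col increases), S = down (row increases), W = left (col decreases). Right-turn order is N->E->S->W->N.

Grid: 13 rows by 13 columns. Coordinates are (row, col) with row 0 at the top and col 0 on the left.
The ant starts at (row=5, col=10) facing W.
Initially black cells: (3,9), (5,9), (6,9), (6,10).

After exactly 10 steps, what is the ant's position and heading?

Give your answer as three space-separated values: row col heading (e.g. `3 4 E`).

Answer: 6 11 E

Derivation:
Step 1: on WHITE (5,10): turn R to N, flip to black, move to (4,10). |black|=5
Step 2: on WHITE (4,10): turn R to E, flip to black, move to (4,11). |black|=6
Step 3: on WHITE (4,11): turn R to S, flip to black, move to (5,11). |black|=7
Step 4: on WHITE (5,11): turn R to W, flip to black, move to (5,10). |black|=8
Step 5: on BLACK (5,10): turn L to S, flip to white, move to (6,10). |black|=7
Step 6: on BLACK (6,10): turn L to E, flip to white, move to (6,11). |black|=6
Step 7: on WHITE (6,11): turn R to S, flip to black, move to (7,11). |black|=7
Step 8: on WHITE (7,11): turn R to W, flip to black, move to (7,10). |black|=8
Step 9: on WHITE (7,10): turn R to N, flip to black, move to (6,10). |black|=9
Step 10: on WHITE (6,10): turn R to E, flip to black, move to (6,11). |black|=10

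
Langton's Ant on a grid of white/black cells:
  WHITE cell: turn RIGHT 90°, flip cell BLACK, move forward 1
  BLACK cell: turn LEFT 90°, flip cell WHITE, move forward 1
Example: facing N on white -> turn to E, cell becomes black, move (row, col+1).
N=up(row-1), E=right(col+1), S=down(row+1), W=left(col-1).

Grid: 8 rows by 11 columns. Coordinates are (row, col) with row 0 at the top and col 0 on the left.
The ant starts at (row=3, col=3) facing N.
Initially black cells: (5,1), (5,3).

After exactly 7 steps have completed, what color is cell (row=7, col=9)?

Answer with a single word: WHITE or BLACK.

Answer: WHITE

Derivation:
Step 1: on WHITE (3,3): turn R to E, flip to black, move to (3,4). |black|=3
Step 2: on WHITE (3,4): turn R to S, flip to black, move to (4,4). |black|=4
Step 3: on WHITE (4,4): turn R to W, flip to black, move to (4,3). |black|=5
Step 4: on WHITE (4,3): turn R to N, flip to black, move to (3,3). |black|=6
Step 5: on BLACK (3,3): turn L to W, flip to white, move to (3,2). |black|=5
Step 6: on WHITE (3,2): turn R to N, flip to black, move to (2,2). |black|=6
Step 7: on WHITE (2,2): turn R to E, flip to black, move to (2,3). |black|=7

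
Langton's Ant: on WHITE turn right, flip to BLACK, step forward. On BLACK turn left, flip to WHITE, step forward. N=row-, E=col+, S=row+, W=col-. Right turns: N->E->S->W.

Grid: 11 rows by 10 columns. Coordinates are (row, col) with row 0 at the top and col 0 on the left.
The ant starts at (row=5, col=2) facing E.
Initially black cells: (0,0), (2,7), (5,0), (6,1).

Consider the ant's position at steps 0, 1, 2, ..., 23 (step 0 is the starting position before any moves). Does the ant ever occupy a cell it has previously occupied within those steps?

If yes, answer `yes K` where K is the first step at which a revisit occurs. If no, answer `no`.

Step 1: on WHITE (5,2): turn R to S, flip to black, move to (6,2). |black|=5 — new cell
Step 2: on WHITE (6,2): turn R to W, flip to black, move to (6,1). |black|=6 — new cell
Step 3: on BLACK (6,1): turn L to S, flip to white, move to (7,1). |black|=5 — new cell
Step 4: on WHITE (7,1): turn R to W, flip to black, move to (7,0). |black|=6 — new cell
Step 5: on WHITE (7,0): turn R to N, flip to black, move to (6,0). |black|=7 — new cell
Step 6: on WHITE (6,0): turn R to E, flip to black, move to (6,1). |black|=8 — REVISIT

Answer: yes 6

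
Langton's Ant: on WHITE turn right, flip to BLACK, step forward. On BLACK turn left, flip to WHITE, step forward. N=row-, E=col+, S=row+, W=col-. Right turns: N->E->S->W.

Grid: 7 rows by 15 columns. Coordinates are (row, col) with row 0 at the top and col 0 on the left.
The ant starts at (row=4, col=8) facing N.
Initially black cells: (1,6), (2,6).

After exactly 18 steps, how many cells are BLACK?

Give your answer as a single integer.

Step 1: on WHITE (4,8): turn R to E, flip to black, move to (4,9). |black|=3
Step 2: on WHITE (4,9): turn R to S, flip to black, move to (5,9). |black|=4
Step 3: on WHITE (5,9): turn R to W, flip to black, move to (5,8). |black|=5
Step 4: on WHITE (5,8): turn R to N, flip to black, move to (4,8). |black|=6
Step 5: on BLACK (4,8): turn L to W, flip to white, move to (4,7). |black|=5
Step 6: on WHITE (4,7): turn R to N, flip to black, move to (3,7). |black|=6
Step 7: on WHITE (3,7): turn R to E, flip to black, move to (3,8). |black|=7
Step 8: on WHITE (3,8): turn R to S, flip to black, move to (4,8). |black|=8
Step 9: on WHITE (4,8): turn R to W, flip to black, move to (4,7). |black|=9
Step 10: on BLACK (4,7): turn L to S, flip to white, move to (5,7). |black|=8
Step 11: on WHITE (5,7): turn R to W, flip to black, move to (5,6). |black|=9
Step 12: on WHITE (5,6): turn R to N, flip to black, move to (4,6). |black|=10
Step 13: on WHITE (4,6): turn R to E, flip to black, move to (4,7). |black|=11
Step 14: on WHITE (4,7): turn R to S, flip to black, move to (5,7). |black|=12
Step 15: on BLACK (5,7): turn L to E, flip to white, move to (5,8). |black|=11
Step 16: on BLACK (5,8): turn L to N, flip to white, move to (4,8). |black|=10
Step 17: on BLACK (4,8): turn L to W, flip to white, move to (4,7). |black|=9
Step 18: on BLACK (4,7): turn L to S, flip to white, move to (5,7). |black|=8

Answer: 8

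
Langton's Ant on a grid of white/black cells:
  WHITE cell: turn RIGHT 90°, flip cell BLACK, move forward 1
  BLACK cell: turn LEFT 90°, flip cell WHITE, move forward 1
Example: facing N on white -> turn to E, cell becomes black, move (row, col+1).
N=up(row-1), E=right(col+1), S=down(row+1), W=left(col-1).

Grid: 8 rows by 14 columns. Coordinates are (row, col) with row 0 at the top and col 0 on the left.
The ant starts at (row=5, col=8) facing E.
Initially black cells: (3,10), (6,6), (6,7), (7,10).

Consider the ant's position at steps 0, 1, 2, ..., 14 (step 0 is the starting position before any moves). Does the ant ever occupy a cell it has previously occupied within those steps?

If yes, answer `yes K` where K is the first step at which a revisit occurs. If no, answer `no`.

Step 1: on WHITE (5,8): turn R to S, flip to black, move to (6,8). |black|=5 — new cell
Step 2: on WHITE (6,8): turn R to W, flip to black, move to (6,7). |black|=6 — new cell
Step 3: on BLACK (6,7): turn L to S, flip to white, move to (7,7). |black|=5 — new cell
Step 4: on WHITE (7,7): turn R to W, flip to black, move to (7,6). |black|=6 — new cell
Step 5: on WHITE (7,6): turn R to N, flip to black, move to (6,6). |black|=7 — new cell
Step 6: on BLACK (6,6): turn L to W, flip to white, move to (6,5). |black|=6 — new cell
Step 7: on WHITE (6,5): turn R to N, flip to black, move to (5,5). |black|=7 — new cell
Step 8: on WHITE (5,5): turn R to E, flip to black, move to (5,6). |black|=8 — new cell
Step 9: on WHITE (5,6): turn R to S, flip to black, move to (6,6). |black|=9 — REVISIT

Answer: yes 9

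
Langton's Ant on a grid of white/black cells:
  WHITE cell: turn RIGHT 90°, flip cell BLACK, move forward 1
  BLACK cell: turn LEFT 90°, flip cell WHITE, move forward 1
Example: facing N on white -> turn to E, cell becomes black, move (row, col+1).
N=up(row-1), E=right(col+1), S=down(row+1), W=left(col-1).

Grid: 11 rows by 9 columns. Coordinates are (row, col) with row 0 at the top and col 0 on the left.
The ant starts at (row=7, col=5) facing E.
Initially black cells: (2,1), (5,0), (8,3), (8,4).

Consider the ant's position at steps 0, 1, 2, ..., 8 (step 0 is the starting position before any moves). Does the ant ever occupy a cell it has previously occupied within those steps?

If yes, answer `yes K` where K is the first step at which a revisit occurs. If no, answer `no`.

Step 1: on WHITE (7,5): turn R to S, flip to black, move to (8,5). |black|=5 — new cell
Step 2: on WHITE (8,5): turn R to W, flip to black, move to (8,4). |black|=6 — new cell
Step 3: on BLACK (8,4): turn L to S, flip to white, move to (9,4). |black|=5 — new cell
Step 4: on WHITE (9,4): turn R to W, flip to black, move to (9,3). |black|=6 — new cell
Step 5: on WHITE (9,3): turn R to N, flip to black, move to (8,3). |black|=7 — new cell
Step 6: on BLACK (8,3): turn L to W, flip to white, move to (8,2). |black|=6 — new cell
Step 7: on WHITE (8,2): turn R to N, flip to black, move to (7,2). |black|=7 — new cell
Step 8: on WHITE (7,2): turn R to E, flip to black, move to (7,3). |black|=8 — new cell
No revisit within 8 steps.

Answer: no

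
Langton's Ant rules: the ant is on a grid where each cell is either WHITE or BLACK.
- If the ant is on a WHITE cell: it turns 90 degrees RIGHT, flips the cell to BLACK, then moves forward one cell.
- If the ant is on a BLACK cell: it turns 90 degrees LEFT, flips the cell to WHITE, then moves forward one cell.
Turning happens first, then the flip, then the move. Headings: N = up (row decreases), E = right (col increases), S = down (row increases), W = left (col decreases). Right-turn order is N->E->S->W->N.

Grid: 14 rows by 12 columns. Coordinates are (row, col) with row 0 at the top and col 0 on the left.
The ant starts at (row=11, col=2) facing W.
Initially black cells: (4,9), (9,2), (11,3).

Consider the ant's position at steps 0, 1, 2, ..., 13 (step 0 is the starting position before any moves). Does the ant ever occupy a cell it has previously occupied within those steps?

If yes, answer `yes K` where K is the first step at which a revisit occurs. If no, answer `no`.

Step 1: on WHITE (11,2): turn R to N, flip to black, move to (10,2). |black|=4 — new cell
Step 2: on WHITE (10,2): turn R to E, flip to black, move to (10,3). |black|=5 — new cell
Step 3: on WHITE (10,3): turn R to S, flip to black, move to (11,3). |black|=6 — new cell
Step 4: on BLACK (11,3): turn L to E, flip to white, move to (11,4). |black|=5 — new cell
Step 5: on WHITE (11,4): turn R to S, flip to black, move to (12,4). |black|=6 — new cell
Step 6: on WHITE (12,4): turn R to W, flip to black, move to (12,3). |black|=7 — new cell
Step 7: on WHITE (12,3): turn R to N, flip to black, move to (11,3). |black|=8 — REVISIT

Answer: yes 7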